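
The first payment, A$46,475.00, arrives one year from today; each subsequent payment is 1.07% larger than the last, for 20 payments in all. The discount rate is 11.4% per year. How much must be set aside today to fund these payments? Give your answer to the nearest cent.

A$385,655.05

Periodic rate r = 0.114 per year.
Growing ordinary annuity: PV = PMT₁ × [1 − ((1+g)/(1+r))^n] / (r − g) = 46,475 × [1 − ((1+0.0107)/(1+r))^20] / (r − 0.0107) = A$385,655.05.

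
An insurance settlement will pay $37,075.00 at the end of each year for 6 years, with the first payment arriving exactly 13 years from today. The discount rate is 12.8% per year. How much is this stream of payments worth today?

$35,122.77

Ordinary annuity of 6 payments, first payment at period 13.
Periodic rate r = 0.128 per year.
The ordinary-annuity PV formula values the stream one period before the first payment (period 12); discount that back 12 periods:
PV₀ = 37,075 × [1 − (1+r)^−6] / r × (1+r)^−12 = $35,122.77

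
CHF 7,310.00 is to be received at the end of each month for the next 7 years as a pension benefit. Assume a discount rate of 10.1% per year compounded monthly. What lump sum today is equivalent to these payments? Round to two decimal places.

This is an ordinary annuity: 84 payments of CHF 7,310.00 at the end of each month.
Periodic rate r = 0.101/12 per month; n is counted in months.
PV = PMT × [(1 − (1+r)^−n)/r] = 7,310 × [1 − (1+r)^−84] / r = CHF 438,962.60

CHF 438,962.60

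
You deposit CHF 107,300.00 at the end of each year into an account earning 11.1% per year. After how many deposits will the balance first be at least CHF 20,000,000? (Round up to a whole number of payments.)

30 payments

Periodic rate r = 0.111 per year.
Ordinary annuity FV: 20,000,000 = 107,300 × [((1+r)^n − 1)/r].
(1+r)^n = 1 + 20,000,000 × r / 107,300, so n = ln(1 + 20,000,000·r/107,300) / ln(1+r) = 29.23.
Round up to a whole number of payments: n = 30.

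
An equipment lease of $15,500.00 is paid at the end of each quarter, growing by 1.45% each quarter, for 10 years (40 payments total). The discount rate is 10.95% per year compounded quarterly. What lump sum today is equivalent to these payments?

Periodic rate r = 0.1095/4 per quarter; n is counted in quarters.
Growing ordinary annuity: PV = PMT₁ × [1 − ((1+g)/(1+r))^n] / (r − g) = 15,500 × [1 − ((1+0.0145)/(1+r))^40] / (r − 0.0145) = $476,929.75.

$476,929.75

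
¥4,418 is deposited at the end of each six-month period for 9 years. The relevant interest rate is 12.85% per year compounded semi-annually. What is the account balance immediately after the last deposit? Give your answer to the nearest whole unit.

This is an ordinary annuity: 18 deposits of ¥4,418 at the end of each six-month period.
Periodic rate r = 0.1285/2 per half-year; n is counted in half-years.
FV = PMT × [((1+r)^n − 1)/r] = 4,418 × [(1+r)^18 − 1] / r = ¥142,167

¥142,167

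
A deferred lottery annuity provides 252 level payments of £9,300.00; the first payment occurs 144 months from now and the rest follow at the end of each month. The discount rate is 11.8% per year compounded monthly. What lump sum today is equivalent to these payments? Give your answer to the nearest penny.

£213,563.88

Ordinary annuity of 252 payments, first payment at period 144.
Periodic rate r = 0.118/12 per month; n is counted in months.
The ordinary-annuity PV formula values the stream one period before the first payment (period 143); discount that back 143 periods:
PV₀ = 9,300 × [1 − (1+r)^−252] / r × (1+r)^−143 = £213,563.88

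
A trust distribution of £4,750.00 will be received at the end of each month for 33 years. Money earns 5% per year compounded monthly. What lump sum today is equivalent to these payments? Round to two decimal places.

£920,311.30

This is an ordinary annuity: 396 payments of £4,750.00 at the end of each month.
Periodic rate r = 0.05/12 per month; n is counted in months.
PV = PMT × [(1 − (1+r)^−n)/r] = 4,750 × [1 − (1+r)^−396] / r = £920,311.30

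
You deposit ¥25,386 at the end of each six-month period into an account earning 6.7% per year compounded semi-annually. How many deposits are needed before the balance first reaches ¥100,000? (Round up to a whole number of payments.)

Periodic rate r = 0.067/2 per half-year; n is counted in half-years.
Ordinary annuity FV: 100,000 = 25,386 × [((1+r)^n − 1)/r].
(1+r)^n = 1 + 100,000 × r / 25,386, so n = ln(1 + 100,000·r/25,386) / ln(1+r) = 3.76.
Round up to a whole number of payments: n = 4.

4 payments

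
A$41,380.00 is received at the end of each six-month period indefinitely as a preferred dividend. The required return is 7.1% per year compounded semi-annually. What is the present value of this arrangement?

Periodic rate r = 0.071/2 per half-year.
Level perpetuity: PV = PMT / r = 41,380 / (0.071/2) = A$1,165,633.80.

A$1,165,633.80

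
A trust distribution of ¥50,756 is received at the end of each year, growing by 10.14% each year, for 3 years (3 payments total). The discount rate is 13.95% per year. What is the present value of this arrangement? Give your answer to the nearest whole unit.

Periodic rate r = 0.1395 per year.
Growing ordinary annuity: PV = PMT₁ × [1 − ((1+g)/(1+r))^n] / (r − g) = 50,756 × [1 − ((1+0.1014)/(1+r))^3] / (r − 0.1014) = ¥129,209.

¥129,209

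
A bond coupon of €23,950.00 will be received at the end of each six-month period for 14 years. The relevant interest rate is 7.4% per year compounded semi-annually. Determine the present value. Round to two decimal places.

€413,252.70

This is an ordinary annuity: 28 payments of €23,950.00 at the end of each six-month period.
Periodic rate r = 0.074/2 per half-year; n is counted in half-years.
PV = PMT × [(1 − (1+r)^−n)/r] = 23,950 × [1 − (1+r)^−28] / r = €413,252.70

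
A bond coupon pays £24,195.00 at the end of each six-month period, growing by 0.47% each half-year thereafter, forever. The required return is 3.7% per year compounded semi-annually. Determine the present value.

£1,753,260.87

Periodic rate r = 0.037/2 per half-year.
Growing perpetuity (Gordon): PV = PMT₁ / (r − g) = 24,195 / (r − 0.0047) = £1,753,260.87.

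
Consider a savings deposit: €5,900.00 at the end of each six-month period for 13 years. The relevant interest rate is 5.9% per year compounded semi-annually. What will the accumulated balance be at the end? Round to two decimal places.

€225,907.34

This is an ordinary annuity: 26 deposits of €5,900.00 at the end of each six-month period.
Periodic rate r = 0.059/2 per half-year; n is counted in half-years.
FV = PMT × [((1+r)^n − 1)/r] = 5,900 × [(1+r)^26 − 1] / r = €225,907.34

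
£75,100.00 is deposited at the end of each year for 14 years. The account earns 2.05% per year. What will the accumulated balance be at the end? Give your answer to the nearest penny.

This is an ordinary annuity: 14 deposits of £75,100.00 at the end of each year.
Periodic rate r = 0.0205 per year.
FV = PMT × [((1+r)^n − 1)/r] = 75,100 × [(1+r)^14 − 1] / r = £1,203,662.20

£1,203,662.20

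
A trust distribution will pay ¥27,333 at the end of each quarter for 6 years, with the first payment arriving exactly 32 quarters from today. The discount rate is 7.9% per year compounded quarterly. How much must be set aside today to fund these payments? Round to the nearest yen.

¥282,745

Ordinary annuity of 24 payments, first payment at period 32.
Periodic rate r = 0.079/4 per quarter; n is counted in quarters.
The ordinary-annuity PV formula values the stream one period before the first payment (period 31); discount that back 31 periods:
PV₀ = 27,333 × [1 − (1+r)^−24] / r × (1+r)^−31 = ¥282,745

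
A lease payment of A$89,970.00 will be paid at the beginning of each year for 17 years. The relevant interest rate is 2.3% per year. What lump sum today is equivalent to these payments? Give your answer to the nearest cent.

This is an annuity due: 17 payments of A$89,970.00 at the beginning of each year.
Periodic rate r = 0.023 per year.
PV = PMT × [(1 − (1+r)^−n)/r] × (1+r) = 89,970 × [1 − (1+r)^−17] / r × (1+r) = A$1,283,018.78

A$1,283,018.78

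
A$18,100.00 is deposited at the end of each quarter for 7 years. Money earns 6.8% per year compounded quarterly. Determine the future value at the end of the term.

A$642,226.57

This is an ordinary annuity: 28 deposits of A$18,100.00 at the end of each quarter.
Periodic rate r = 0.068/4 per quarter; n is counted in quarters.
FV = PMT × [((1+r)^n − 1)/r] = 18,100 × [(1+r)^28 − 1] / r = A$642,226.57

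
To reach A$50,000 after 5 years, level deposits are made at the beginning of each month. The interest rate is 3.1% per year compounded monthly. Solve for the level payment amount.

A$769.50

Level annuity due; solve FV = PMT × [((1+r)^n − 1)/r] × (1+r) for PMT.
Periodic rate r = 0.031/12 per month; n is counted in months.
With n = 60: PMT = 50,000 / ([((1+r)^n − 1)/r] × (1+r)) = A$769.50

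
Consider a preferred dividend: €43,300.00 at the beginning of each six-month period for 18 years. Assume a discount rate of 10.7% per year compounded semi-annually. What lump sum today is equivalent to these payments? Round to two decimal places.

€722,051.20

This is an annuity due: 36 payments of €43,300.00 at the beginning of each six-month period.
Periodic rate r = 0.107/2 per half-year; n is counted in half-years.
PV = PMT × [(1 − (1+r)^−n)/r] × (1+r) = 43,300 × [1 − (1+r)^−36] / r × (1+r) = €722,051.20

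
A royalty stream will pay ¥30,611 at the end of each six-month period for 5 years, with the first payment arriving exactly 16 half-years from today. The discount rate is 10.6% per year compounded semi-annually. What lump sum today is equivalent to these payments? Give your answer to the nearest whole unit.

Ordinary annuity of 10 payments, first payment at period 16.
Periodic rate r = 0.106/2 per half-year; n is counted in half-years.
The ordinary-annuity PV formula values the stream one period before the first payment (period 15); discount that back 15 periods:
PV₀ = 30,611 × [1 − (1+r)^−10] / r × (1+r)^−15 = ¥107,365

¥107,365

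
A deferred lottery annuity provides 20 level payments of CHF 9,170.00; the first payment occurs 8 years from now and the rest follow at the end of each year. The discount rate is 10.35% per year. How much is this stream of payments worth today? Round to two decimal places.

Ordinary annuity of 20 payments, first payment at period 8.
Periodic rate r = 0.1035 per year.
The ordinary-annuity PV formula values the stream one period before the first payment (period 7); discount that back 7 periods:
PV₀ = 9,170 × [1 − (1+r)^−20] / r × (1+r)^−7 = CHF 38,262.81

CHF 38,262.81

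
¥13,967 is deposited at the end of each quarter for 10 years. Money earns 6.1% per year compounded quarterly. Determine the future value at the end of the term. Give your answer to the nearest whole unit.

This is an ordinary annuity: 40 deposits of ¥13,967 at the end of each quarter.
Periodic rate r = 0.061/4 per quarter; n is counted in quarters.
FV = PMT × [((1+r)^n − 1)/r] = 13,967 × [(1+r)^40 − 1] / r = ¥761,981

¥761,981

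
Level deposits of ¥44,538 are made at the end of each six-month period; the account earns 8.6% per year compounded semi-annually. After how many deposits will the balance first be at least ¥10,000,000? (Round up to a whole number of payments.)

57 payments

Periodic rate r = 0.086/2 per half-year; n is counted in half-years.
Ordinary annuity FV: 10,000,000 = 44,538 × [((1+r)^n − 1)/r].
(1+r)^n = 1 + 10,000,000 × r / 44,538, so n = ln(1 + 10,000,000·r/44,538) / ln(1+r) = 56.20.
Round up to a whole number of payments: n = 57.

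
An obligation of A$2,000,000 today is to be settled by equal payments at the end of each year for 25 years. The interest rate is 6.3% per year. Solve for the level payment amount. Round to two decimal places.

A$160,940.97

Level ordinary annuity; solve PV = PMT × [(1 − (1+r)^−n)/r] for PMT.
Periodic rate r = 0.063 per year.
With n = 25: PMT = 2,000,000 / ([(1 − (1+r)^−n)/r]) = A$160,940.97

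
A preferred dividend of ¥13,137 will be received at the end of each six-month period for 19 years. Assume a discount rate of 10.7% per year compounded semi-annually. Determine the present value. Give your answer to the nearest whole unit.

This is an ordinary annuity: 38 payments of ¥13,137 at the end of each six-month period.
Periodic rate r = 0.107/2 per half-year; n is counted in half-years.
PV = PMT × [(1 − (1+r)^−n)/r] = 13,137 × [1 − (1+r)^−38] / r = ¥211,665

¥211,665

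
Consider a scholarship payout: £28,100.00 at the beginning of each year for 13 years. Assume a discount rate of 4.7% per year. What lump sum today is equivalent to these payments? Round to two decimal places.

This is an annuity due: 13 payments of £28,100.00 at the beginning of each year.
Periodic rate r = 0.047 per year.
PV = PMT × [(1 − (1+r)^−n)/r] × (1+r) = 28,100 × [1 − (1+r)^−13] / r × (1+r) = £281,425.49

£281,425.49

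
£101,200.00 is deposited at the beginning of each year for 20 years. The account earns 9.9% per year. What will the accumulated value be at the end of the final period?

£6,298,166.08

This is an annuity due: 20 deposits of £101,200.00 at the beginning of each year.
Periodic rate r = 0.099 per year.
FV = PMT × [((1+r)^n − 1)/r] × (1+r) = 101,200 × [(1+r)^20 − 1] / r × (1+r) = £6,298,166.08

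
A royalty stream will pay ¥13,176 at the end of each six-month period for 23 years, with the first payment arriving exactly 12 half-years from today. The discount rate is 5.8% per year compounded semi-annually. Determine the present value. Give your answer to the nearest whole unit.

¥242,689

Ordinary annuity of 46 payments, first payment at period 12.
Periodic rate r = 0.058/2 per half-year; n is counted in half-years.
The ordinary-annuity PV formula values the stream one period before the first payment (period 11); discount that back 11 periods:
PV₀ = 13,176 × [1 − (1+r)^−46] / r × (1+r)^−11 = ¥242,689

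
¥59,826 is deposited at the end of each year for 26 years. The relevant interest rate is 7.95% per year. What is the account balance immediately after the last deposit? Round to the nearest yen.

¥4,746,825

This is an ordinary annuity: 26 deposits of ¥59,826 at the end of each year.
Periodic rate r = 0.0795 per year.
FV = PMT × [((1+r)^n − 1)/r] = 59,826 × [(1+r)^26 − 1] / r = ¥4,746,825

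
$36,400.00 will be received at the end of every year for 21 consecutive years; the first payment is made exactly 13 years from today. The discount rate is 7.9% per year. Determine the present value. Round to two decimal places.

Ordinary annuity of 21 payments, first payment at period 13.
Periodic rate r = 0.079 per year.
The ordinary-annuity PV formula values the stream one period before the first payment (period 12); discount that back 12 periods:
PV₀ = 36,400 × [1 − (1+r)^−21] / r × (1+r)^−12 = $147,542.11

$147,542.11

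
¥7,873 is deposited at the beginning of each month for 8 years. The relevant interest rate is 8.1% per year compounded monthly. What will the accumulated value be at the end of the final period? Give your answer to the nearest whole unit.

This is an annuity due: 96 deposits of ¥7,873 at the beginning of each month.
Periodic rate r = 0.081/12 per month; n is counted in months.
FV = PMT × [((1+r)^n − 1)/r] × (1+r) = 7,873 × [(1+r)^96 − 1] / r × (1+r) = ¥1,065,692

¥1,065,692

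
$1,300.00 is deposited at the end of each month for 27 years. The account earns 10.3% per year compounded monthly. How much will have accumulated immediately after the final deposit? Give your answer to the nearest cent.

This is an ordinary annuity: 324 deposits of $1,300.00 at the end of each month.
Periodic rate r = 0.103/12 per month; n is counted in months.
FV = PMT × [((1+r)^n − 1)/r] = 1,300 × [(1+r)^324 − 1] / r = $2,263,484.22

$2,263,484.22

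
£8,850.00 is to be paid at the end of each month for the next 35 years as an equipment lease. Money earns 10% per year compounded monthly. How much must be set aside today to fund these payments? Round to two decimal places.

This is an ordinary annuity: 420 payments of £8,850.00 at the end of each month.
Periodic rate r = 0.1/12 per month; n is counted in months.
PV = PMT × [(1 − (1+r)^−n)/r] = 8,850 × [1 − (1+r)^−420] / r = £1,029,461.89

£1,029,461.89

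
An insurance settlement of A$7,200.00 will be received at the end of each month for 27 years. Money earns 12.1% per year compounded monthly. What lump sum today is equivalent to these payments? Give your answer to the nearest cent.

A$686,380.56

This is an ordinary annuity: 324 payments of A$7,200.00 at the end of each month.
Periodic rate r = 0.121/12 per month; n is counted in months.
PV = PMT × [(1 − (1+r)^−n)/r] = 7,200 × [1 − (1+r)^−324] / r = A$686,380.56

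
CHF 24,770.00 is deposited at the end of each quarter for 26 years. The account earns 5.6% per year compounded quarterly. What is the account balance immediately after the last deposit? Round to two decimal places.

This is an ordinary annuity: 104 deposits of CHF 24,770.00 at the end of each quarter.
Periodic rate r = 0.056/4 per quarter; n is counted in quarters.
FV = PMT × [((1+r)^n − 1)/r] = 24,770 × [(1+r)^104 − 1] / r = CHF 5,742,536.33

CHF 5,742,536.33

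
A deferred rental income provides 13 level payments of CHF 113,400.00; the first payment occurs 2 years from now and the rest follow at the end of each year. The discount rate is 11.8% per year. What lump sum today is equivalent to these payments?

CHF 657,960.16

Ordinary annuity of 13 payments, first payment at period 2.
Periodic rate r = 0.118 per year.
The ordinary-annuity PV formula values the stream one period before the first payment (period 1); discount that back 1 periods:
PV₀ = 113,400 × [1 − (1+r)^−13] / r × (1+r)^−1 = CHF 657,960.16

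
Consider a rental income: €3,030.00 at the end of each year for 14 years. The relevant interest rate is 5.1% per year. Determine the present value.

This is an ordinary annuity: 14 payments of €3,030.00 at the end of each year.
Periodic rate r = 0.051 per year.
PV = PMT × [(1 − (1+r)^−n)/r] = 3,030 × [1 − (1+r)^−14] / r = €29,802.04

€29,802.04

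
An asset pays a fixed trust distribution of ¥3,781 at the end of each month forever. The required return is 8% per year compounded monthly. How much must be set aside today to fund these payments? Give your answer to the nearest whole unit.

Periodic rate r = 0.08/12 per month.
Level perpetuity: PV = PMT / r = 3,781 / (0.08/12) = ¥567,150.

¥567,150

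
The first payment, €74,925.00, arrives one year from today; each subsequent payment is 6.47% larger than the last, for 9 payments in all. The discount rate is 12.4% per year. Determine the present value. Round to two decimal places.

€487,742.94

Periodic rate r = 0.124 per year.
Growing ordinary annuity: PV = PMT₁ × [1 − ((1+g)/(1+r))^n] / (r − g) = 74,925 × [1 − ((1+0.0647)/(1+r))^9] / (r − 0.0647) = €487,742.94.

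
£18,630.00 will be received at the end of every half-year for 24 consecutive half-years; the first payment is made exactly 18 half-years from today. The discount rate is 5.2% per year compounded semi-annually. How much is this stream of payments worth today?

£213,015.16

Ordinary annuity of 24 payments, first payment at period 18.
Periodic rate r = 0.052/2 per half-year; n is counted in half-years.
The ordinary-annuity PV formula values the stream one period before the first payment (period 17); discount that back 17 periods:
PV₀ = 18,630 × [1 − (1+r)^−24] / r × (1+r)^−17 = £213,015.16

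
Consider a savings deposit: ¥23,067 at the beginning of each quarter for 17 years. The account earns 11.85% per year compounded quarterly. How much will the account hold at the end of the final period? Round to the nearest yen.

¥5,035,294

This is an annuity due: 68 deposits of ¥23,067 at the beginning of each quarter.
Periodic rate r = 0.1185/4 per quarter; n is counted in quarters.
FV = PMT × [((1+r)^n − 1)/r] × (1+r) = 23,067 × [(1+r)^68 − 1] / r × (1+r) = ¥5,035,294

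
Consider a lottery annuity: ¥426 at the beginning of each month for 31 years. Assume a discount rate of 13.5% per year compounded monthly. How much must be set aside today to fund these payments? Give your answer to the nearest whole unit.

This is an annuity due: 372 payments of ¥426 at the beginning of each month.
Periodic rate r = 0.135/12 per month; n is counted in months.
PV = PMT × [(1 − (1+r)^−n)/r] × (1+r) = 426 × [1 − (1+r)^−372] / r × (1+r) = ¥37,696

¥37,696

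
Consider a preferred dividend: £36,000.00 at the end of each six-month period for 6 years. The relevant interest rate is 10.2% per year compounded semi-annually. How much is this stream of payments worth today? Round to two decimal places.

This is an ordinary annuity: 12 payments of £36,000.00 at the end of each six-month period.
Periodic rate r = 0.102/2 per half-year; n is counted in half-years.
PV = PMT × [(1 − (1+r)^−n)/r] = 36,000 × [1 − (1+r)^−12] / r = £317,285.09

£317,285.09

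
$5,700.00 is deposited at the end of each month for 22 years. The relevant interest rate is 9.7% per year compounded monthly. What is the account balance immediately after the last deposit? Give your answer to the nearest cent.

$5,201,520.72

This is an ordinary annuity: 264 deposits of $5,700.00 at the end of each month.
Periodic rate r = 0.097/12 per month; n is counted in months.
FV = PMT × [((1+r)^n − 1)/r] = 5,700 × [(1+r)^264 − 1] / r = $5,201,520.72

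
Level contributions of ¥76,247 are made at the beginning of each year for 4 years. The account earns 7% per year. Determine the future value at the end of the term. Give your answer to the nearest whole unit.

¥362,230

This is an annuity due: 4 deposits of ¥76,247 at the beginning of each year.
Periodic rate r = 0.07 per year.
FV = PMT × [((1+r)^n − 1)/r] × (1+r) = 76,247 × [(1+r)^4 − 1] / r × (1+r) = ¥362,230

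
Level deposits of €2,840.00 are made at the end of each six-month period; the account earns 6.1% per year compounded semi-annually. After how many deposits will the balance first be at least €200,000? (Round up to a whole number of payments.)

Periodic rate r = 0.061/2 per half-year; n is counted in half-years.
Ordinary annuity FV: 200,000 = 2,840 × [((1+r)^n − 1)/r].
(1+r)^n = 1 + 200,000 × r / 2,840, so n = ln(1 + 200,000·r/2,840) / ln(1+r) = 38.17.
Round up to a whole number of payments: n = 39.

39 payments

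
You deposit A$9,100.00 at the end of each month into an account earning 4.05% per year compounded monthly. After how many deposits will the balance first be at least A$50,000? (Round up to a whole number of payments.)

Periodic rate r = 0.0405/12 per month; n is counted in months.
Ordinary annuity FV: 50,000 = 9,100 × [((1+r)^n − 1)/r].
(1+r)^n = 1 + 50,000 × r / 9,100, so n = ln(1 + 50,000·r/9,100) / ln(1+r) = 5.45.
Round up to a whole number of payments: n = 6.

6 payments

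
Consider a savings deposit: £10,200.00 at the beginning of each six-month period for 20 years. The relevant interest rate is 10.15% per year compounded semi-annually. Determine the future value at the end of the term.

£1,318,631.74

This is an annuity due: 40 deposits of £10,200.00 at the beginning of each six-month period.
Periodic rate r = 0.1015/2 per half-year; n is counted in half-years.
FV = PMT × [((1+r)^n − 1)/r] × (1+r) = 10,200 × [(1+r)^40 − 1] / r × (1+r) = £1,318,631.74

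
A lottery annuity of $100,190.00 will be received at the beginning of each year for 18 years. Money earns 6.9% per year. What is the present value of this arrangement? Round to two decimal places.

This is an annuity due: 18 payments of $100,190.00 at the beginning of each year.
Periodic rate r = 0.069 per year.
PV = PMT × [(1 − (1+r)^−n)/r] × (1+r) = 100,190 × [1 − (1+r)^−18] / r × (1+r) = $1,085,178.75

$1,085,178.75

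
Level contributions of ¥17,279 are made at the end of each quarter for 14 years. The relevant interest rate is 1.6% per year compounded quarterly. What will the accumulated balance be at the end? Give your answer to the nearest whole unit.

¥1,082,150

This is an ordinary annuity: 56 deposits of ¥17,279 at the end of each quarter.
Periodic rate r = 0.016/4 per quarter; n is counted in quarters.
FV = PMT × [((1+r)^n − 1)/r] = 17,279 × [(1+r)^56 − 1] / r = ¥1,082,150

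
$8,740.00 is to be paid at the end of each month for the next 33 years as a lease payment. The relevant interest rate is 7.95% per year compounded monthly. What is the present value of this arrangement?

This is an ordinary annuity: 396 payments of $8,740.00 at the end of each month.
Periodic rate r = 0.0795/12 per month; n is counted in months.
PV = PMT × [(1 − (1+r)^−n)/r] = 8,740 × [1 − (1+r)^−396] / r = $1,222,704.34

$1,222,704.34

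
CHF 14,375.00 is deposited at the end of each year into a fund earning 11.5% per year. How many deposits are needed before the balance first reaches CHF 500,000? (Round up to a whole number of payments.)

Periodic rate r = 0.115 per year.
Ordinary annuity FV: 500,000 = 14,375 × [((1+r)^n − 1)/r].
(1+r)^n = 1 + 500,000 × r / 14,375, so n = ln(1 + 500,000·r/14,375) / ln(1+r) = 14.79.
Round up to a whole number of payments: n = 15.

15 payments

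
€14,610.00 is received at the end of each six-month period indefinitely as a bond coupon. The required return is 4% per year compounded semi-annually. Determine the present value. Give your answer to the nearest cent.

Periodic rate r = 0.04/2 per half-year.
Level perpetuity: PV = PMT / r = 14,610 / (0.04/2) = €730,500.00.

€730,500.00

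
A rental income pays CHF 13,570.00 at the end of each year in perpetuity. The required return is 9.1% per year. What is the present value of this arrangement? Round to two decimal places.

Periodic rate r = 0.091 per year.
Level perpetuity: PV = PMT / r = 13,570 / (0.091) = CHF 149,120.88.

CHF 149,120.88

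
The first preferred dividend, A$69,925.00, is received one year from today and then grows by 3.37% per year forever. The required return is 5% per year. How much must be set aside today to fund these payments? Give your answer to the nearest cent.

Periodic rate r = 0.05 per year.
Growing perpetuity (Gordon): PV = PMT₁ / (r − g) = 69,925 / (r − 0.0337) = A$4,289,877.30.

A$4,289,877.30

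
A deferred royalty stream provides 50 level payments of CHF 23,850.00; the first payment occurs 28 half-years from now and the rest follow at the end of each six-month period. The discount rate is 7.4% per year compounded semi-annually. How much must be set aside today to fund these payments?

Ordinary annuity of 50 payments, first payment at period 28.
Periodic rate r = 0.074/2 per half-year; n is counted in half-years.
The ordinary-annuity PV formula values the stream one period before the first payment (period 27); discount that back 27 periods:
PV₀ = 23,850 × [1 − (1+r)^−50] / r × (1+r)^−27 = CHF 202,397.21

CHF 202,397.21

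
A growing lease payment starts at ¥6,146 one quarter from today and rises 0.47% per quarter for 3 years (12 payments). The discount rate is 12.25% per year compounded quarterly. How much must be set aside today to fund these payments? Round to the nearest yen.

Periodic rate r = 0.1225/4 per quarter; n is counted in quarters.
Growing ordinary annuity: PV = PMT₁ × [1 − ((1+g)/(1+r))^n] / (r − g) = 6,146 × [1 − ((1+0.0047)/(1+r))^12] / (r − 0.0047) = ¥62,445.

¥62,445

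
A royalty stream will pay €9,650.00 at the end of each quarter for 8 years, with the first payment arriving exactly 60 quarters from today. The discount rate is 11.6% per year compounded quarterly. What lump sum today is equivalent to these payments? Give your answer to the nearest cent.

Ordinary annuity of 32 payments, first payment at period 60.
Periodic rate r = 0.116/4 per quarter; n is counted in quarters.
The ordinary-annuity PV formula values the stream one period before the first payment (period 59); discount that back 59 periods:
PV₀ = 9,650 × [1 − (1+r)^−32] / r × (1+r)^−59 = €36,926.73

€36,926.73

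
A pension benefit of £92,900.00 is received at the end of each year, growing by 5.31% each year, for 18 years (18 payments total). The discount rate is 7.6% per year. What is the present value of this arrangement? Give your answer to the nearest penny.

Periodic rate r = 0.076 per year.
Growing ordinary annuity: PV = PMT₁ × [1 − ((1+g)/(1+r))^n] / (r − g) = 92,900 × [1 − ((1+0.0531)/(1+r))^18] / (r − 0.0531) = £1,302,461.36.

£1,302,461.36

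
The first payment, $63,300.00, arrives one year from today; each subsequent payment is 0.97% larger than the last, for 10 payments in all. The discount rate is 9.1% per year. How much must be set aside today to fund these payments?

$419,684.76

Periodic rate r = 0.091 per year.
Growing ordinary annuity: PV = PMT₁ × [1 − ((1+g)/(1+r))^n] / (r − g) = 63,300 × [1 − ((1+0.0097)/(1+r))^10] / (r − 0.0097) = $419,684.76.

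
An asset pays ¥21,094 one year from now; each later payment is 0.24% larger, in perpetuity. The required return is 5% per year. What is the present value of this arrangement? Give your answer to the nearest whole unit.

¥443,151

Periodic rate r = 0.05 per year.
Growing perpetuity (Gordon): PV = PMT₁ / (r − g) = 21,094 / (r − 0.0024) = ¥443,151.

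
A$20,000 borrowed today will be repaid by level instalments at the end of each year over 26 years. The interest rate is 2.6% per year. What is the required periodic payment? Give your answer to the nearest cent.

Level ordinary annuity; solve PV = PMT × [(1 − (1+r)^−n)/r] for PMT.
Periodic rate r = 0.026 per year.
With n = 26: PMT = 20,000 / ([(1 − (1+r)^−n)/r]) = A$1,067.89

A$1,067.89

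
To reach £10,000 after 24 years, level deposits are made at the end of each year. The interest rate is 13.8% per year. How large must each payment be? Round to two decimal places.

Level ordinary annuity; solve FV = PMT × [((1+r)^n − 1)/r] for PMT.
Periodic rate r = 0.138 per year.
With n = 24: PMT = 10,000 / ([((1+r)^n − 1)/r]) = £64.93

£64.93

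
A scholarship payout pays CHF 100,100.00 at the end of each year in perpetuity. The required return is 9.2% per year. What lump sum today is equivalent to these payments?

Periodic rate r = 0.092 per year.
Level perpetuity: PV = PMT / r = 100,100 / (0.092) = CHF 1,088,043.48.

CHF 1,088,043.48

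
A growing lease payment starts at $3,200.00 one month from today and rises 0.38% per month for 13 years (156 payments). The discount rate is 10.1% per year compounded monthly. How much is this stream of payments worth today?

Periodic rate r = 0.101/12 per month; n is counted in months.
Growing ordinary annuity: PV = PMT₁ × [1 − ((1+g)/(1+r))^n] / (r − g) = 3,200 × [1 − ((1+0.0038)/(1+r))^156] / (r − 0.0038) = $354,342.68.

$354,342.68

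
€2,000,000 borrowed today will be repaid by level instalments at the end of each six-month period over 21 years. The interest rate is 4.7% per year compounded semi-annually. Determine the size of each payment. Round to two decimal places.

Level ordinary annuity; solve PV = PMT × [(1 − (1+r)^−n)/r] for PMT.
Periodic rate r = 0.047/2 per half-year; n is counted in half-years.
With n = 42: PMT = 2,000,000 / ([(1 − (1+r)^−n)/r]) = €75,438.16

€75,438.16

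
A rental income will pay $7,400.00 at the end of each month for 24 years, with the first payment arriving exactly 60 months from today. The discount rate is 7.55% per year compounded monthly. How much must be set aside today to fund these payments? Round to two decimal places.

$678,937.99

Ordinary annuity of 288 payments, first payment at period 60.
Periodic rate r = 0.0755/12 per month; n is counted in months.
The ordinary-annuity PV formula values the stream one period before the first payment (period 59); discount that back 59 periods:
PV₀ = 7,400 × [1 − (1+r)^−288] / r × (1+r)^−59 = $678,937.99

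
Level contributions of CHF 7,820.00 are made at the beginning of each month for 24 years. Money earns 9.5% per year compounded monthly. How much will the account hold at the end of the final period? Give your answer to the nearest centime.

CHF 8,651,151.01

This is an annuity due: 288 deposits of CHF 7,820.00 at the beginning of each month.
Periodic rate r = 0.095/12 per month; n is counted in months.
FV = PMT × [((1+r)^n − 1)/r] × (1+r) = 7,820 × [(1+r)^288 − 1] / r × (1+r) = CHF 8,651,151.01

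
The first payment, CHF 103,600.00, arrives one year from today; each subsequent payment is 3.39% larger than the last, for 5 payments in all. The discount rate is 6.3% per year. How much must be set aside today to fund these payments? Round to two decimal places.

CHF 461,340.50

Periodic rate r = 0.063 per year.
Growing ordinary annuity: PV = PMT₁ × [1 − ((1+g)/(1+r))^n] / (r − g) = 103,600 × [1 − ((1+0.0339)/(1+r))^5] / (r − 0.0339) = CHF 461,340.50.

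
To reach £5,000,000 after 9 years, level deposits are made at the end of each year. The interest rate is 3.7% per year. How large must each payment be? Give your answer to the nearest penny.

Level ordinary annuity; solve FV = PMT × [((1+r)^n − 1)/r] for PMT.
Periodic rate r = 0.037 per year.
With n = 9: PMT = 5,000,000 / ([((1+r)^n − 1)/r]) = £478,303.19

£478,303.19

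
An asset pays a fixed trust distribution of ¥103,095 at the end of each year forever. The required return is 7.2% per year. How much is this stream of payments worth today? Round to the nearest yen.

Periodic rate r = 0.072 per year.
Level perpetuity: PV = PMT / r = 103,095 / (0.072) = ¥1,431,875.

¥1,431,875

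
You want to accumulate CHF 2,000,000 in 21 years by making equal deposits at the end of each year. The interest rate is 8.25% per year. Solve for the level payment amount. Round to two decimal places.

Level ordinary annuity; solve FV = PMT × [((1+r)^n − 1)/r] for PMT.
Periodic rate r = 0.0825 per year.
With n = 21: PMT = 2,000,000 / ([((1+r)^n − 1)/r]) = CHF 38,512.87

CHF 38,512.87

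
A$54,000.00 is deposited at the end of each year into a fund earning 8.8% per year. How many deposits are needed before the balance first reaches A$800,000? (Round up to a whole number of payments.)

Periodic rate r = 0.088 per year.
Ordinary annuity FV: 800,000 = 54,000 × [((1+r)^n − 1)/r].
(1+r)^n = 1 + 800,000 × r / 54,000, so n = ln(1 + 800,000·r/54,000) / ln(1+r) = 9.89.
Round up to a whole number of payments: n = 10.

10 payments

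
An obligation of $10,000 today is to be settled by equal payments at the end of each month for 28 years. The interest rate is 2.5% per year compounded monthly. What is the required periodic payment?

Level ordinary annuity; solve PV = PMT × [(1 − (1+r)^−n)/r] for PMT.
Periodic rate r = 0.025/12 per month; n is counted in months.
With n = 336: PMT = 10,000 / ([(1 − (1+r)^−n)/r]) = $41.41

$41.41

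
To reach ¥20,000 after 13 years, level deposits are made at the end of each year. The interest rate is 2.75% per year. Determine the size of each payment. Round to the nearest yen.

Level ordinary annuity; solve FV = PMT × [((1+r)^n − 1)/r] for PMT.
Periodic rate r = 0.0275 per year.
With n = 13: PMT = 20,000 / ([((1+r)^n − 1)/r]) = ¥1,301

¥1,301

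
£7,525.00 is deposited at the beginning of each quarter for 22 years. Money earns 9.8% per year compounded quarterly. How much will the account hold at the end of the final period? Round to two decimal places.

This is an annuity due: 88 deposits of £7,525.00 at the beginning of each quarter.
Periodic rate r = 0.098/4 per quarter; n is counted in quarters.
FV = PMT × [((1+r)^n − 1)/r] × (1+r) = 7,525 × [(1+r)^88 − 1] / r × (1+r) = £2,333,253.63

£2,333,253.63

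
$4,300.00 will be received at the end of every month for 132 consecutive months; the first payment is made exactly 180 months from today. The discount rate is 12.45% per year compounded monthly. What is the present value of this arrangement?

$48,601.47

Ordinary annuity of 132 payments, first payment at period 180.
Periodic rate r = 0.1245/12 per month; n is counted in months.
The ordinary-annuity PV formula values the stream one period before the first payment (period 179); discount that back 179 periods:
PV₀ = 4,300 × [1 − (1+r)^−132] / r × (1+r)^−179 = $48,601.47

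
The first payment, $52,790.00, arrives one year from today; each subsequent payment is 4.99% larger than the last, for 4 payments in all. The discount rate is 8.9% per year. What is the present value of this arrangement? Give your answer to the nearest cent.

Periodic rate r = 0.089 per year.
Growing ordinary annuity: PV = PMT₁ × [1 − ((1+g)/(1+r))^n] / (r − g) = 52,790 × [1 − ((1+0.0499)/(1+r))^4] / (r − 0.0499) = $183,707.42.

$183,707.42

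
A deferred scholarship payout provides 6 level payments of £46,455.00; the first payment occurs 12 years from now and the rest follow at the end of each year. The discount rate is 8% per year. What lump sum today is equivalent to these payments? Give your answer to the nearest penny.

Ordinary annuity of 6 payments, first payment at period 12.
Periodic rate r = 0.08 per year.
The ordinary-annuity PV formula values the stream one period before the first payment (period 11); discount that back 11 periods:
PV₀ = 46,455 × [1 − (1+r)^−6] / r × (1+r)^−11 = £92,105.11

£92,105.11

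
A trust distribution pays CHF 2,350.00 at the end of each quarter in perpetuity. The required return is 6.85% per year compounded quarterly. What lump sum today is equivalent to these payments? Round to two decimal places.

CHF 137,226.28

Periodic rate r = 0.0685/4 per quarter.
Level perpetuity: PV = PMT / r = 2,350 / (0.0685/4) = CHF 137,226.28.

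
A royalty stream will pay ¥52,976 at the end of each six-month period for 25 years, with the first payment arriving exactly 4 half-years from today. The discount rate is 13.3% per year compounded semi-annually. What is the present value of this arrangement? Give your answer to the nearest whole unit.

Ordinary annuity of 50 payments, first payment at period 4.
Periodic rate r = 0.133/2 per half-year; n is counted in half-years.
The ordinary-annuity PV formula values the stream one period before the first payment (period 3); discount that back 3 periods:
PV₀ = 52,976 × [1 − (1+r)^−50] / r × (1+r)^−3 = ¥630,450

¥630,450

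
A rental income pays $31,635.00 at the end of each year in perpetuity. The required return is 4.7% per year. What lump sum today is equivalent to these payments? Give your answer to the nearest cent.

Periodic rate r = 0.047 per year.
Level perpetuity: PV = PMT / r = 31,635 / (0.047) = $673,085.11.

$673,085.11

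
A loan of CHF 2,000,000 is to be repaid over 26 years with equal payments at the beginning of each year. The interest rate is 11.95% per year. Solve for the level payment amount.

CHF 225,468.22

Level annuity due; solve PV = PMT × [(1 − (1+r)^−n)/r] × (1+r) for PMT.
Periodic rate r = 0.1195 per year.
With n = 26: PMT = 2,000,000 / ([(1 − (1+r)^−n)/r] × (1+r)) = CHF 225,468.22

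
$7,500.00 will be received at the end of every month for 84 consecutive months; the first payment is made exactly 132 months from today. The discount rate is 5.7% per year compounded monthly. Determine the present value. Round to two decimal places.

Ordinary annuity of 84 payments, first payment at period 132.
Periodic rate r = 0.057/12 per month; n is counted in months.
The ordinary-annuity PV formula values the stream one period before the first payment (period 131); discount that back 131 periods:
PV₀ = 7,500 × [1 − (1+r)^−84] / r × (1+r)^−131 = $278,700.66

$278,700.66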